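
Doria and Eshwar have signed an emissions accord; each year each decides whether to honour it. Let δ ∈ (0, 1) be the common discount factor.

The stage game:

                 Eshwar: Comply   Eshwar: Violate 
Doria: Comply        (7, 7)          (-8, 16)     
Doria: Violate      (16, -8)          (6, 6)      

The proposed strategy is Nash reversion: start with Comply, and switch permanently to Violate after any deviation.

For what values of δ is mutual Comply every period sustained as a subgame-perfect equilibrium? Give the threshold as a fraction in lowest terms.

9/10

7/(1−δ) ≥ 16 + 6δ/(1−δ)
7 ≥ 16 − 10δ
δ ≥ 9/10.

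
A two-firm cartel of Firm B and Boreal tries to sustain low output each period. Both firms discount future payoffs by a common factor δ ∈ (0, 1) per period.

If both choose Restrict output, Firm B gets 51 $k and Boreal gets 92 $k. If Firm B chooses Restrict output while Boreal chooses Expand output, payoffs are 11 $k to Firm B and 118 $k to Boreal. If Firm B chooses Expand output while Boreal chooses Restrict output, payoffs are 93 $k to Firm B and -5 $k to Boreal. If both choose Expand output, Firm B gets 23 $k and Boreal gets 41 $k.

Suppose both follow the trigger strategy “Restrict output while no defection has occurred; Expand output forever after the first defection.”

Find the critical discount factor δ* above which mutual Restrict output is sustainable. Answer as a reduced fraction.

3/5

Firm B: cooperation gives 51 each period; deviation gives 93 once then 23 forever.
  51/(1−δ) ≥ 93 + 23δ/(1−δ) ⇒ δ ≥ 42/70 = 3/5.
Boreal: cooperation gives 92 each period; deviation gives 118 once then 41 forever.
  δ ≥ 26/77.
Both must hold, so the binding constraint is Firm B's: δ ≥ 3/5.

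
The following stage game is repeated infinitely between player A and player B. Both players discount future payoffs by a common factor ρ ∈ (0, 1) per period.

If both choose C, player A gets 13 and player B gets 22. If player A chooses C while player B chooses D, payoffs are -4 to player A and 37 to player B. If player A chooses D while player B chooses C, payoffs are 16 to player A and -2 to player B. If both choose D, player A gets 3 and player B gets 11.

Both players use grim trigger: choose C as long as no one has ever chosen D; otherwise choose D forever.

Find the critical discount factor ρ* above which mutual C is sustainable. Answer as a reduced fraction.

player A's threshold: (16−13)/(16−3) = 3/13.
player B's threshold: (37−22)/(37−11) = 15/26.
3/13 < 15/26, so player B binds and ρ* = 15/26.

15/26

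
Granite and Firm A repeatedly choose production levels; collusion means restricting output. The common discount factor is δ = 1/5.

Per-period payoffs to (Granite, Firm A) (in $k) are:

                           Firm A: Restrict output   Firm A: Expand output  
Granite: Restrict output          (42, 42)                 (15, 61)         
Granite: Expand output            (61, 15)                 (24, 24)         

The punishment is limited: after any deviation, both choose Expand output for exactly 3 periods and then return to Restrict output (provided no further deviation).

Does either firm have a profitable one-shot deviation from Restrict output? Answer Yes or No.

Yes

Comparing payoff streams over the 4 periods until play realigns: cooperate → 42(1+δ+…+δ^3); deviate → 61 + 24(δ+…+δ^3).
Cooperation is sustained iff (42−24)(δ+…+δ^3) ≥ 61−42.
δ+…+δ^3 = 1/5·(1−(1/5)^3)/(1−1/5) = 0.2480, and (61−42)/(42−24) = 1.0556.
0.2480 < 1.0556, so cooperation is not sustainable.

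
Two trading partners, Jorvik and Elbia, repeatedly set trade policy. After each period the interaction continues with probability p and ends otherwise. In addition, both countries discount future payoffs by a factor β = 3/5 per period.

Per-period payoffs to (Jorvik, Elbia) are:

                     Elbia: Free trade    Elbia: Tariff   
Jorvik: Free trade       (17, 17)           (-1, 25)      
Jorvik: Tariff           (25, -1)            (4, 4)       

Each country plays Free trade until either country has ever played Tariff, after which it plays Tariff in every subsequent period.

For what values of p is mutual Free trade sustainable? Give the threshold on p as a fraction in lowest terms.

Expected continuation weight on next period's payoff is β·p = 3/5·p, which plays the role of the discount factor.
Cooperation requires 3/5·p ≥ (25−17)/(25−4) = 8/21, hence p ≥ 40/63.

40/63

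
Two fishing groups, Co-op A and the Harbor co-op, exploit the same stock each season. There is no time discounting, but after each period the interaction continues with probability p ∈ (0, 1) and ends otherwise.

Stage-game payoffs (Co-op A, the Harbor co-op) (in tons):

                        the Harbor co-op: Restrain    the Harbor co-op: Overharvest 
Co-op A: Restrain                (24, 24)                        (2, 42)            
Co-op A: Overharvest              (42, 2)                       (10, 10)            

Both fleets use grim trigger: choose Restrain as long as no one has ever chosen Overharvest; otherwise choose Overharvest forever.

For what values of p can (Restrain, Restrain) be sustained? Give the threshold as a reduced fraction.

9/16

With no time discounting, the continuation probability p plays the role of the discount factor.
Grim-trigger IC: 24/(1−p) ≥ 42 + 10p/(1−p) ⇒ p ≥ (42−24)/(42−10) = 9/16.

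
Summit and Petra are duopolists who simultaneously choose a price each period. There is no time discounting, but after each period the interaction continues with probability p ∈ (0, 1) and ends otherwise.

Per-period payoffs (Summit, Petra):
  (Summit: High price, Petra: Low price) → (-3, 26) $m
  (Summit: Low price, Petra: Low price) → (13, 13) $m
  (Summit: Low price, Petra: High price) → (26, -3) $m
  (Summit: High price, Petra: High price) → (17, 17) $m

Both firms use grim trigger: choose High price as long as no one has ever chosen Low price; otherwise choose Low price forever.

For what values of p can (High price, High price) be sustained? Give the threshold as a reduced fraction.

9/13

With no time discounting, the continuation probability p plays the role of the discount factor.
Grim-trigger IC: 17/(1−p) ≥ 26 + 13p/(1−p) ⇒ p ≥ (26−17)/(26−13) = 9/13.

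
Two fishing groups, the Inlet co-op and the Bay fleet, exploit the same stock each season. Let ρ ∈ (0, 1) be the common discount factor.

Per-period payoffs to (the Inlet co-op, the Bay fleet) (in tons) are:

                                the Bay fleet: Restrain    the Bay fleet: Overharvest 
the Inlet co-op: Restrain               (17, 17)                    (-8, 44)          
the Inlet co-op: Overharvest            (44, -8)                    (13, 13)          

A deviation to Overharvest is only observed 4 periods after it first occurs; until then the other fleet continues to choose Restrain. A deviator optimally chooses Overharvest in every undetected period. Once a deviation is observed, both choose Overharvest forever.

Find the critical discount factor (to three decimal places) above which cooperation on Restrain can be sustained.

Deviating for the 4 undetected periods gains 44−17 = 27 per period over cooperation, then loses 17−13 = 4 per period forever once punishment starts.
Gain: 27(1 + ρ + … + ρ^3); loss: 4·ρ^4/(1−ρ).
No profitable deviation ⇔ 27(1−ρ^4) ≤ 4·ρ^4, i.e. ρ^4 ≥ 27/(27+4) = 27/31.
Hence ρ ≥ (27/31)^(1/4) ≈ 0.966.

0.966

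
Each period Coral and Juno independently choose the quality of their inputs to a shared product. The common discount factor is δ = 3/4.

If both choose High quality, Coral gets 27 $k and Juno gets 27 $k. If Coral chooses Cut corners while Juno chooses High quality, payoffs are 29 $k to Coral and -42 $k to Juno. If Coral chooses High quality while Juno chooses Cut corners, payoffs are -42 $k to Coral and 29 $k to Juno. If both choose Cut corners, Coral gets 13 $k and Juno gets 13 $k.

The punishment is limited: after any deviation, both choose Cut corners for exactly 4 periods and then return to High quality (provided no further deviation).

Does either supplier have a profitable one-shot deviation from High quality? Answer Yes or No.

No

A one-shot deviation gives 29 now, then 13 for 4 periods, then back to 27.
Gain from deviating: (29−27) today; loss: (27−13) in each of the next 4 periods.
No-deviation condition: (27−13)(δ+…+δ^4) ≥ 29−27, i.e. δ+…+δ^4 ≥ 1/7.
At δ = 3/4: δ+…+δ^4 = 2.0508 ≥ 0.1429.
So cooperation is sustainable.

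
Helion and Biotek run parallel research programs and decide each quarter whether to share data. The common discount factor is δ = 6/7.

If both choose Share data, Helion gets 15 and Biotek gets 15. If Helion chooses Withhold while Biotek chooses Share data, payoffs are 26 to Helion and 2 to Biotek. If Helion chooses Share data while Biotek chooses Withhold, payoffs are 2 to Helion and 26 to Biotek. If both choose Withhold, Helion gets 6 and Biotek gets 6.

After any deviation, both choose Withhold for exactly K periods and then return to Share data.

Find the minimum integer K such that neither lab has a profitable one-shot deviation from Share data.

2

No profitable deviation requires (15−6)(δ+…+δ^K) ≥ 26−15, i.e. δ+…+δ^K ≥ 11/9 ≈ 1.2222.
With δ = 6/7, the partial sums are K=1: 0.8571, K=2: 1.5918.
K = 2 is the first length at which the sum reaches 1.2222.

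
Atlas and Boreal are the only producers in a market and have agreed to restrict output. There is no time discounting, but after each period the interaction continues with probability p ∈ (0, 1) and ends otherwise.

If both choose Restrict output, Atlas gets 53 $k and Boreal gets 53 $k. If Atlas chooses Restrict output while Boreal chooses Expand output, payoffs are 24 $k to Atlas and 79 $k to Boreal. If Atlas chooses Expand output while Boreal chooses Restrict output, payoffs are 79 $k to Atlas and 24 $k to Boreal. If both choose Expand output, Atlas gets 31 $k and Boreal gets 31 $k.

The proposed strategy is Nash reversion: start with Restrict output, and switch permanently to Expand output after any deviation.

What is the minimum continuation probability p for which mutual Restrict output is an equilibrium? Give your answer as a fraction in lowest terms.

13/24

With no time discounting, the continuation probability p plays the role of the discount factor.
Grim-trigger IC: 53/(1−p) ≥ 79 + 31p/(1−p) ⇒ p ≥ (79−53)/(79−31) = 13/24.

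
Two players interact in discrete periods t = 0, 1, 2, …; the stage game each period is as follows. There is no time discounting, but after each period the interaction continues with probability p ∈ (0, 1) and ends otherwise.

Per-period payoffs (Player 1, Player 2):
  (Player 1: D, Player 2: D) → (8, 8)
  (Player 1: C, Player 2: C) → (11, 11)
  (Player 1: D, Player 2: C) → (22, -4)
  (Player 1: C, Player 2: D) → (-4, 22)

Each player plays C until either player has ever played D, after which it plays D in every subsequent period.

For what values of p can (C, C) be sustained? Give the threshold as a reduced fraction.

11/14

Expected cooperation value is 11 + p·11 + p²·11 + … = 11/(1−p); deviation gives 22 + p·8/(1−p).
11 ≥ 22(1−p) + 8p ⇒ 14p ≥ 11 ⇒ p ≥ 11/14.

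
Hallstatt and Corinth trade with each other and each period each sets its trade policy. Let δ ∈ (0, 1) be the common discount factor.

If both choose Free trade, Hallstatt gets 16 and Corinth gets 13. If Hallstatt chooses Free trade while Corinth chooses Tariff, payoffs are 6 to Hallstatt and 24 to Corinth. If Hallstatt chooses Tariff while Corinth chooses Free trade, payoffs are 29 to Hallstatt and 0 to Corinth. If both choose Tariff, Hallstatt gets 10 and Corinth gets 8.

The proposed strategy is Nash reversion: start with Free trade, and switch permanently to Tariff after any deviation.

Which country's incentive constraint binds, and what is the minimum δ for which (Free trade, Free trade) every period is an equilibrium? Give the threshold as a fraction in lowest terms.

Corinth; δ ≥ 11/16

Hallstatt's threshold: (29−16)/(29−10) = 13/19.
Corinth's threshold: (24−13)/(24−8) = 11/16.
13/19 < 11/16, so Corinth binds and δ* = 11/16.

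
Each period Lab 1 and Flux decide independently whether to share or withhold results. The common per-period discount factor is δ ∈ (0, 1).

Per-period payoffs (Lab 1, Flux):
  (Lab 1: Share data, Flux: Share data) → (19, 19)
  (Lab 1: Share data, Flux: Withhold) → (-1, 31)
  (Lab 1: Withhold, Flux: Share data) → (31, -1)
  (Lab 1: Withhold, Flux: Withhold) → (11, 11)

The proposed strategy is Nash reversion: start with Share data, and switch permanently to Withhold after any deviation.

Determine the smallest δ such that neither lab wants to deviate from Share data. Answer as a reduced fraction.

Cooperation forever yields 19 each period: 19/(1−δ).
Deviating yields 31 once, then 11 forever: 31 + 11δ/(1−δ).
No profitable deviation requires 19/(1−δ) ≥ 31 + 11δ/(1−δ).
Multiplying by (1−δ): 19 ≥ 31(1−δ) + 11δ = 31 − 20δ.
So 20δ ≥ 12, i.e. δ ≥ 12/20 = 3/5.

3/5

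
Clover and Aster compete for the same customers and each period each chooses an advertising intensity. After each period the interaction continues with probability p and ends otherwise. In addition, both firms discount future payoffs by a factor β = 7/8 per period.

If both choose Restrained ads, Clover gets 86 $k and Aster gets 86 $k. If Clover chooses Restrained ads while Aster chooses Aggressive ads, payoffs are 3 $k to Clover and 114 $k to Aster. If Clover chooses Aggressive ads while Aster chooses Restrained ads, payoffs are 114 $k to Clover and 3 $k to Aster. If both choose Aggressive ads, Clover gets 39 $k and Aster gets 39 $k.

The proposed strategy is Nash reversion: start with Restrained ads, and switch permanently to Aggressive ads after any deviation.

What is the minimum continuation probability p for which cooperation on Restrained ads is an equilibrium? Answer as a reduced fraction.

32/75

Expected continuation weight on next period's payoff is β·p = 7/8·p, which plays the role of the discount factor.
Cooperation requires 7/8·p ≥ (114−86)/(114−39) = 28/75, hence p ≥ 32/75.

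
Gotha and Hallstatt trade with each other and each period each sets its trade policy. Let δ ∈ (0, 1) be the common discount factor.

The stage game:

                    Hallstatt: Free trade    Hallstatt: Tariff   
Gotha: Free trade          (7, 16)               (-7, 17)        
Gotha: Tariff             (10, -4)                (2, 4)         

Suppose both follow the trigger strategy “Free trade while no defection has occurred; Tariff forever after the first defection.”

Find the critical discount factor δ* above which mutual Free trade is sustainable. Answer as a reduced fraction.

3/8

Gotha: cooperation gives 7 each period; deviation gives 10 once then 2 forever.
  7/(1−δ) ≥ 10 + 2δ/(1−δ) ⇒ δ ≥ 3/8.
Hallstatt: cooperation gives 16 each period; deviation gives 17 once then 4 forever.
  δ ≥ 1/13.
Both must hold, so the binding constraint is Gotha's: δ ≥ 3/8.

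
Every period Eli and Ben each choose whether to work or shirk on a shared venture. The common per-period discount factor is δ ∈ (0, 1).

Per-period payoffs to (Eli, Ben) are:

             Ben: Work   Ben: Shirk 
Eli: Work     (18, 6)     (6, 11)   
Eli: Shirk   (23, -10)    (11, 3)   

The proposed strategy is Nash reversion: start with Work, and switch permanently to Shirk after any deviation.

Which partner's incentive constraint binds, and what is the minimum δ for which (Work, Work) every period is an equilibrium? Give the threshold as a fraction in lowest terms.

For Eli: deviation gain 23−18 = 5, per-period punishment loss 18−11 = 7. IC gives δ ≥ 5/12.
For Ben: gain 5, loss 3 per period, so δ ≥ 5/8.
The tighter constraint is Ben's, so cooperation needs δ ≥ 5/8.

Ben; δ ≥ 5/8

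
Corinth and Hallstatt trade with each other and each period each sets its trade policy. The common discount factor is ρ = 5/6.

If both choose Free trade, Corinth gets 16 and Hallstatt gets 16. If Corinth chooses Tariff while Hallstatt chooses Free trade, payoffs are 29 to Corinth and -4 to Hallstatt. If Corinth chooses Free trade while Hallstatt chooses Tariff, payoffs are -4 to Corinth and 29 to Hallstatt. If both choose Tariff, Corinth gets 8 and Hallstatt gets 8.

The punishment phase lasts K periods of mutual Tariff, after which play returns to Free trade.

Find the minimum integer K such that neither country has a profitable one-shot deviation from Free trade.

Need Σ_{k=1}^{K} ρ^k ≥ (29−16)/(16−8) = 1.6250 at ρ = 5/6.
At K = 2 the sum is 1.5278 < 1.6250; at K = 3 it is 2.1065 ≥ 1.6250.
So the minimum punishment length is K = 3.

3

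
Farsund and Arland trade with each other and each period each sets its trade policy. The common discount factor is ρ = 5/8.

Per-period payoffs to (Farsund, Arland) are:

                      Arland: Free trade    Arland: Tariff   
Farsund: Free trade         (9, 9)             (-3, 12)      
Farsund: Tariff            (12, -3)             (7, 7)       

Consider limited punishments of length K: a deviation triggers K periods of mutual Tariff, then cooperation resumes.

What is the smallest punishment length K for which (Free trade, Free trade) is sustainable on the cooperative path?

5

No profitable deviation requires (9−7)(ρ+…+ρ^K) ≥ 12−9, i.e. ρ+…+ρ^K ≥ 3/2 ≈ 1.5000.
With ρ = 5/8, the partial sums are K=1: 0.6250, K=2: 1.0156, K=3: 1.2598, K=4: 1.4124, K=5: 1.5077.
K = 5 is the first length at which the sum reaches 1.5000.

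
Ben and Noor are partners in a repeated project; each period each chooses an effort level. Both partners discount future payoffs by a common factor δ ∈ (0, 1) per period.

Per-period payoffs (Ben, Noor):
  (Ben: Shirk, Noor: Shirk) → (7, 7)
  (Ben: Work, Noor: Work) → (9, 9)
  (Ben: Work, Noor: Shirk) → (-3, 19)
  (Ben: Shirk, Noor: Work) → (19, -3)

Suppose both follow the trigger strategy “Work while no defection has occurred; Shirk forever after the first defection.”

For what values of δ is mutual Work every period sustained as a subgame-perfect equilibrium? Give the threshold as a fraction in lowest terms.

Under grim trigger the critical discount factor is (T−C)/(T−P) with T = 19, C = 9, P = 7.
δ* = (19−9)/(19−7) = 10/12 = 5/6.

5/6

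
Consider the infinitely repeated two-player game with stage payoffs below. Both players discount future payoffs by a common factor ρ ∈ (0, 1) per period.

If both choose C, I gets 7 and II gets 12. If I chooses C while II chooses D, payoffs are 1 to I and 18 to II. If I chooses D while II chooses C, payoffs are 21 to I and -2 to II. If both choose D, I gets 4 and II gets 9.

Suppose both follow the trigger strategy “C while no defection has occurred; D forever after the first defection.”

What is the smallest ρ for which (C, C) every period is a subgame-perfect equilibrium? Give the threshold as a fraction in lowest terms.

For I: deviation gain 21−7 = 14, per-period punishment loss 7−4 = 3. IC gives ρ ≥ 14/17.
For II: gain 6, loss 3 per period, so ρ ≥ 6/9 = 2/3.
The tighter constraint is I's, so cooperation needs ρ ≥ 14/17.

14/17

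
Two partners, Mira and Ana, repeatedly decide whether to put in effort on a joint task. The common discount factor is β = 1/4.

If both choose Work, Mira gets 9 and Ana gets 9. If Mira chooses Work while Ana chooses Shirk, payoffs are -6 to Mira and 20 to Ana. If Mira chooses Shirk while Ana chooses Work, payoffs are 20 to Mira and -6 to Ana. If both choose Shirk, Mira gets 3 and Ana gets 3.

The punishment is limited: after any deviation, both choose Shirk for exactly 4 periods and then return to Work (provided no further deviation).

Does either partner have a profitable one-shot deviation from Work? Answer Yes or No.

IC: β+…+β^4 ≥ (20−9)/(9−3) = 11/6.
At β = 1/4: partial sum = 0.3320 < 1.8333. Cooperation not sustainable.

Yes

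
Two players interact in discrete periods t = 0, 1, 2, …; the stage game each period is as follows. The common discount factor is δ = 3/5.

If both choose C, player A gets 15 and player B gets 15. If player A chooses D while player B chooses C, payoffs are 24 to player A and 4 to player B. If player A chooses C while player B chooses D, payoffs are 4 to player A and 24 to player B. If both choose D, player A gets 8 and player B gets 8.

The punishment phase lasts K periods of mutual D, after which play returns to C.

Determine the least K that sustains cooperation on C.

4

IC: δ(1−δ^K)/(1−δ) ≥ (24−15)/(15−8) = 9/7.
With δ = 3/5: need 1 − δ^K ≥ 9/7·(1−3/5)/(3/5), i.e. δ^K ≤ 0.1429.
Since (3/5)^3 = 0.2160 and (3/5)^4 = 0.1296, the smallest such K is 4.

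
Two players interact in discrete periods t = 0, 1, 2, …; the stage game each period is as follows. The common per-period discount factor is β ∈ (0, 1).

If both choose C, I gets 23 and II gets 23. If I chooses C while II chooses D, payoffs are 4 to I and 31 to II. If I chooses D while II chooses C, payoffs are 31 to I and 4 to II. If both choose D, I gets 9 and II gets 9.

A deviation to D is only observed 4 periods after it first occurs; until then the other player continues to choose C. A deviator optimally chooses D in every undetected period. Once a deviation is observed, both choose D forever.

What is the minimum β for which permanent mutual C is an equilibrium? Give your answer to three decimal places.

0.777

A deviator earns 31 for 4 periods, then 9 forever; cooperating earns 23 forever. Multiplying the IC by (1−β):
23 ≥ 31(1−β^4) + 9β^4, so 22·β^4 ≥ 8 and β^4 ≥ 4/11.
β ≥ (4/11)^(1/4) ≈ 0.777.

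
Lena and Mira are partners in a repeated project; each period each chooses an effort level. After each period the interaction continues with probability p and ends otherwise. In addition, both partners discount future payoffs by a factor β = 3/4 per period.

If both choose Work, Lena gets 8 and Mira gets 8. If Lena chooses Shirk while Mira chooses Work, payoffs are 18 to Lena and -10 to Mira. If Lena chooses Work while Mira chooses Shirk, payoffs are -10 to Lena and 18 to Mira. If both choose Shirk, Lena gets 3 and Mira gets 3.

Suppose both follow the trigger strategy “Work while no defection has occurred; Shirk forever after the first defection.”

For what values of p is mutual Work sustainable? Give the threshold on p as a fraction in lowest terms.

8/9

Expected continuation weight on next period's payoff is β·p = 3/4·p, which plays the role of the discount factor.
Cooperation requires 3/4·p ≥ (18−8)/(18−3) = 2/3, hence p ≥ 8/9.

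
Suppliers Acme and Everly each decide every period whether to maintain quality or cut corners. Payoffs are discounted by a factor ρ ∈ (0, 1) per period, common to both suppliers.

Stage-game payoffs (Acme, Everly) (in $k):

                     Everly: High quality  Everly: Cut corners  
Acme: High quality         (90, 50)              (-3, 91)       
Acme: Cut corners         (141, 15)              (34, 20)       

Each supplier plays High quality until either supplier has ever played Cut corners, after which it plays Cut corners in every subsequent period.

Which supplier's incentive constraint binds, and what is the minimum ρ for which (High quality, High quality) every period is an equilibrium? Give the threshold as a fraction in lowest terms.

Acme's threshold: (141−90)/(141−34) = 51/107.
Everly's threshold: (91−50)/(91−20) = 41/71.
51/107 < 41/71, so Everly binds and ρ* = 41/71.

Everly; ρ ≥ 41/71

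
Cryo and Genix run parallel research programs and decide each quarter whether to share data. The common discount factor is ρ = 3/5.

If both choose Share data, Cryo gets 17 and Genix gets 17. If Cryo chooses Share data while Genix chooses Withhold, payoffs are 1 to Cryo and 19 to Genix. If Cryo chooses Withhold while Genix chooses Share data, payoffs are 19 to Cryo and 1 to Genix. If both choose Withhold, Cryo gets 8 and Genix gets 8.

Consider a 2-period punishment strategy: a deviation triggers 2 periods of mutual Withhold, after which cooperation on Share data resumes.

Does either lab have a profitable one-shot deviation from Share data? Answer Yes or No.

Comparing payoff streams over the 3 periods until play realigns: cooperate → 17(1+ρ+…+ρ^2); deviate → 19 + 8(ρ+…+ρ^2).
Cooperation is sustained iff (17−8)(ρ+…+ρ^2) ≥ 19−17.
ρ+…+ρ^2 = 3/5·(1−(3/5)^2)/(1−3/5) = 0.9600, and (19−17)/(17−8) = 0.2222.
0.9600 ≥ 0.2222, so cooperation is sustainable.

No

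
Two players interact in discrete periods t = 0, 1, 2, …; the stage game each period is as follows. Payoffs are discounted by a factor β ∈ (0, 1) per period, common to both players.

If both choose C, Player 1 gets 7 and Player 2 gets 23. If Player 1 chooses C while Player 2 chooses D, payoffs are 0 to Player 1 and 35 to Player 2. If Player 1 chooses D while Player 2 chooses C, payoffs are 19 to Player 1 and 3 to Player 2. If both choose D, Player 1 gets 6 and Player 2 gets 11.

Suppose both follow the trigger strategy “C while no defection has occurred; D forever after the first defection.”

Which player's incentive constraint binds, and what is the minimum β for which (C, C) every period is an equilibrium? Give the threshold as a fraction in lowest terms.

Player 1's threshold: (19−7)/(19−6) = 12/13.
Player 2's threshold: (35−23)/(35−11) = 1/2.
12/13 > 1/2, so Player 1 binds and β* = 12/13.

Player 1; β ≥ 12/13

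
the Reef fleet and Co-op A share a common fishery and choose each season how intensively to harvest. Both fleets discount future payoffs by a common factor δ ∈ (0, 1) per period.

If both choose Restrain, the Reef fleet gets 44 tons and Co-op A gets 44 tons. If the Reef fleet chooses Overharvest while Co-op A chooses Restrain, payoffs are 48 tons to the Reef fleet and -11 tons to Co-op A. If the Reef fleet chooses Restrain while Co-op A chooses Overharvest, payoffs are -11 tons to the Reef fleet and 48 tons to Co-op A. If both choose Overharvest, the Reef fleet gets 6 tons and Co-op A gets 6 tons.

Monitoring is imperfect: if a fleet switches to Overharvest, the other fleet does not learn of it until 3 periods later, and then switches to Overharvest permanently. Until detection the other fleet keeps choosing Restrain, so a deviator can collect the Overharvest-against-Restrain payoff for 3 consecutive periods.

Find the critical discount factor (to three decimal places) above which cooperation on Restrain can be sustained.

0.457

The best deviation is to choose Overharvest for all 3 undetected periods, earning 48 each, then 6 forever once detected.
Deviation value: 48(1−δ^3)/(1−δ) + 6δ^3/(1−δ); cooperation value: 44/(1−δ).
IC: 44 ≥ 48(1−δ^3) + 6δ^3 = 48 − 42δ^3.
So δ^3 ≥ 4/42 = 2/21, giving δ ≥ (2/21)^(1/3) ≈ 0.457.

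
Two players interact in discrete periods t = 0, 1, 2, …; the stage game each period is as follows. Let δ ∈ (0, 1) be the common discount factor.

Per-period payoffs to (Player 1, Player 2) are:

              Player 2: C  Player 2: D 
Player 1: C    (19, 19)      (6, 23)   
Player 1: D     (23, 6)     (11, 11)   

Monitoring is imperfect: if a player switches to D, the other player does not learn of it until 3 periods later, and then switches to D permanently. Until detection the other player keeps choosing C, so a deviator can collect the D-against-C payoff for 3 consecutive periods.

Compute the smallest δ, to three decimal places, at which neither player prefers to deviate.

Deviating for the 3 undetected periods gains 23−19 = 4 per period over cooperation, then loses 19−11 = 8 per period forever once punishment starts.
Gain: 4(1 + δ + … + δ^2); loss: 8·δ^3/(1−δ).
No profitable deviation ⇔ 4(1−δ^3) ≤ 8·δ^3, i.e. δ^3 ≥ 4/(4+8) = 1/3.
Hence δ ≥ (1/3)^(1/3) ≈ 0.693.

0.693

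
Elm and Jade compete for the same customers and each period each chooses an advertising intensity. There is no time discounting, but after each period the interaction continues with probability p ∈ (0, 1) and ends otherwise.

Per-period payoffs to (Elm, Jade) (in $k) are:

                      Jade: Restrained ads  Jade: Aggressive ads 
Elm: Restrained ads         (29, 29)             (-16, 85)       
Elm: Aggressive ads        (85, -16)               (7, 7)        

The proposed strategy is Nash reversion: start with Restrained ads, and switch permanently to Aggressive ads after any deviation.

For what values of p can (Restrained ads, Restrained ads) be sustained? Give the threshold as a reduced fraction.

With no time discounting, the continuation probability p plays the role of the discount factor.
Grim-trigger IC: 29/(1−p) ≥ 85 + 7p/(1−p) ⇒ p ≥ (85−29)/(85−7) = 28/39.

28/39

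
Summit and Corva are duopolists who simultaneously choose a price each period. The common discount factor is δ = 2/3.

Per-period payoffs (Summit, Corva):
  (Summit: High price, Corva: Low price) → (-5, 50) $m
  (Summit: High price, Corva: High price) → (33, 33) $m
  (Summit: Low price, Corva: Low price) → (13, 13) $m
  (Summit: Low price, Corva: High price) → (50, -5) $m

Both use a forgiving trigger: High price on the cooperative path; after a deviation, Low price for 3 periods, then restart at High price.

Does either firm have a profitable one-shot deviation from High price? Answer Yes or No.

Comparing payoff streams over the 4 periods until play realigns: cooperate → 33(1+δ+…+δ^3); deviate → 50 + 13(δ+…+δ^3).
Cooperation is sustained iff (33−13)(δ+…+δ^3) ≥ 50−33.
δ+…+δ^3 = 2/3·(1−(2/3)^3)/(1−2/3) = 1.4074, and (50−33)/(33−13) = 0.8500.
1.4074 ≥ 0.8500, so cooperation is sustainable.

No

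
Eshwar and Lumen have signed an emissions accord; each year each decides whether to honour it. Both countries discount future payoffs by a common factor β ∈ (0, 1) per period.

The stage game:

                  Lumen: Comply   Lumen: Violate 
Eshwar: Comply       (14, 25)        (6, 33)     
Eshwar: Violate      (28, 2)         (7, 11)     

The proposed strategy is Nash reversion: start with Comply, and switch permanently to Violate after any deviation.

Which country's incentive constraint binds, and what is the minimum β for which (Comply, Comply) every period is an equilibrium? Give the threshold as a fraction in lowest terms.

Eshwar; β ≥ 2/3

For Eshwar: deviation gain 28−14 = 14, per-period punishment loss 14−7 = 7. IC gives β ≥ 14/21 = 2/3.
For Lumen: gain 8, loss 14 per period, so β ≥ 8/22 = 4/11.
The tighter constraint is Eshwar's, so cooperation needs β ≥ 2/3.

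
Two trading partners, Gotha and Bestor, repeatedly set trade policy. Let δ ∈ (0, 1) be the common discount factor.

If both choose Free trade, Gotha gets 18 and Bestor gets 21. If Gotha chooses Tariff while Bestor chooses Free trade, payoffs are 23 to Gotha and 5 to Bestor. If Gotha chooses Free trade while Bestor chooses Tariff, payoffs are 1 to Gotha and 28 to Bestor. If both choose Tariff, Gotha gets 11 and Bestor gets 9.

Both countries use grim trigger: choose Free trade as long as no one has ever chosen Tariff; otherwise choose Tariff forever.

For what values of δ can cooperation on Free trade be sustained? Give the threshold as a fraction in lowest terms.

For Gotha: deviation gain 23−18 = 5, per-period punishment loss 18−11 = 7. IC gives δ ≥ 5/12.
For Bestor: gain 7, loss 12 per period, so δ ≥ 7/19.
The tighter constraint is Gotha's, so cooperation needs δ ≥ 5/12.

5/12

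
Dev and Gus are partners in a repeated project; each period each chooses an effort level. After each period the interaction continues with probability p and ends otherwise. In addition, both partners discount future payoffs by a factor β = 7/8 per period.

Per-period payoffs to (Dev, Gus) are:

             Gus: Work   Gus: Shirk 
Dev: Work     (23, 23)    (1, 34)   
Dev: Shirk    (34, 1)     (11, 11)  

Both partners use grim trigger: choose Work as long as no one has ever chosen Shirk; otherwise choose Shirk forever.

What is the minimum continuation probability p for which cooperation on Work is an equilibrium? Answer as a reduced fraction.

Expected continuation weight on next period's payoff is β·p = 7/8·p, which plays the role of the discount factor.
Cooperation requires 7/8·p ≥ (34−23)/(34−11) = 11/23, hence p ≥ 88/161.

88/161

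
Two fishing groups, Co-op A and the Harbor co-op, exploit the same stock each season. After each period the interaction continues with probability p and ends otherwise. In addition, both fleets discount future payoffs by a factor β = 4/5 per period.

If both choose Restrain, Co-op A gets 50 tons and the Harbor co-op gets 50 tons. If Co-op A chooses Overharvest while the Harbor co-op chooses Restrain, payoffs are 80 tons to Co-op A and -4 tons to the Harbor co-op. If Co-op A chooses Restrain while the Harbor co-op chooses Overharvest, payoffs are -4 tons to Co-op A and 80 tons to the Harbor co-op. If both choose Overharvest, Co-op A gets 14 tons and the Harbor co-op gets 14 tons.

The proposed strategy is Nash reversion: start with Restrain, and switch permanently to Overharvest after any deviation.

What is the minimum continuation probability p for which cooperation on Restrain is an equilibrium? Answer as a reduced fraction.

Expected continuation weight on next period's payoff is β·p = 4/5·p, which plays the role of the discount factor.
Cooperation requires 4/5·p ≥ (80−50)/(80−14) = 5/11, hence p ≥ 25/44.

25/44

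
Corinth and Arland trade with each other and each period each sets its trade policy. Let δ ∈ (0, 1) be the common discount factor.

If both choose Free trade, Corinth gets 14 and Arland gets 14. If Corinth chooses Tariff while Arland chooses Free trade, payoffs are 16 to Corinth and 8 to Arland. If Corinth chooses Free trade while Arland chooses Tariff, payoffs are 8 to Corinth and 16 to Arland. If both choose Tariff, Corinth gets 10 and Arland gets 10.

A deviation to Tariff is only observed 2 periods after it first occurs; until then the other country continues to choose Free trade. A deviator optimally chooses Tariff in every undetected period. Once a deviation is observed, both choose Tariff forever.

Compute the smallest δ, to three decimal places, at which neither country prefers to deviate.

0.577

The best deviation is to choose Tariff for all 2 undetected periods, earning 16 each, then 10 forever once detected.
Deviation value: 16(1−δ^2)/(1−δ) + 10δ^2/(1−δ); cooperation value: 14/(1−δ).
IC: 14 ≥ 16(1−δ^2) + 10δ^2 = 16 − 6δ^2.
So δ^2 ≥ 2/6 = 1/3, giving δ ≥ (1/3)^(1/2) ≈ 0.577.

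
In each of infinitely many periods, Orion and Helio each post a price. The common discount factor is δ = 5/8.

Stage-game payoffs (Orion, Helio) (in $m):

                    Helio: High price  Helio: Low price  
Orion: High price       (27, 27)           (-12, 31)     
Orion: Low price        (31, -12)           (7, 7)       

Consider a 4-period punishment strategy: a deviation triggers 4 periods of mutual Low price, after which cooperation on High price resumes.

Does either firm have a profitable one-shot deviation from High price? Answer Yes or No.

A one-shot deviation gives 31 now, then 7 for 4 periods, then back to 27.
Gain from deviating: (31−27) today; loss: (27−7) in each of the next 4 periods.
No-deviation condition: (27−7)(δ+…+δ^4) ≥ 31−27, i.e. δ+…+δ^4 ≥ 1/5.
At δ = 5/8: δ+…+δ^4 = 1.4124 ≥ 0.2000.
So cooperation is sustainable.

No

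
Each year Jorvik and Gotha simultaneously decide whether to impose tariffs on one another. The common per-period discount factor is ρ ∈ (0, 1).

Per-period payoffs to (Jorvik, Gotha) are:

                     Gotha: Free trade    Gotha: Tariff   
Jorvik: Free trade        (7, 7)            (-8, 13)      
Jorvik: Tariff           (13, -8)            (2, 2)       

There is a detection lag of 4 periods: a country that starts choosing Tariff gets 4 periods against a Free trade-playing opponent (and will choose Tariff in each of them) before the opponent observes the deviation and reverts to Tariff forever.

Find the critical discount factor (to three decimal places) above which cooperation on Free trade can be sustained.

The best deviation is to choose Tariff for all 4 undetected periods, earning 13 each, then 2 forever once detected.
Deviation value: 13(1−ρ^4)/(1−ρ) + 2ρ^4/(1−ρ); cooperation value: 7/(1−ρ).
IC: 7 ≥ 13(1−ρ^4) + 2ρ^4 = 13 − 11ρ^4.
So ρ^4 ≥ 6/11, giving ρ ≥ (6/11)^(1/4) ≈ 0.859.

0.859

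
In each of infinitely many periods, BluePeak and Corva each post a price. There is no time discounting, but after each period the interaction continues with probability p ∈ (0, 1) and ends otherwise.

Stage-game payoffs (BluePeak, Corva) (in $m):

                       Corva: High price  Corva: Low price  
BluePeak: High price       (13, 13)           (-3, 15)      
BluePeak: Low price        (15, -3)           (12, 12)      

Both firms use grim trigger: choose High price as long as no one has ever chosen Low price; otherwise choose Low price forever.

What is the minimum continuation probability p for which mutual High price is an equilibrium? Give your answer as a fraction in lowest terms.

2/3

With no time discounting, the continuation probability p plays the role of the discount factor.
Grim-trigger IC: 13/(1−p) ≥ 15 + 12p/(1−p) ⇒ p ≥ (15−13)/(15−12) = 2/3.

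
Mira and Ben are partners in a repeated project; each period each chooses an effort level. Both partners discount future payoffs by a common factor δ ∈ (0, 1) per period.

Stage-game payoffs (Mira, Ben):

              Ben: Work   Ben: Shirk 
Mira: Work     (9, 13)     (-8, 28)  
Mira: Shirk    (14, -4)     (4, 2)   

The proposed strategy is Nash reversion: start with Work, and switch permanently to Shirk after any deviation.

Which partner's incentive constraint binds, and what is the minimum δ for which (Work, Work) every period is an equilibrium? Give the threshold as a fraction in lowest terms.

Ben; δ ≥ 15/26

Mira's threshold: (14−9)/(14−4) = 1/2.
Ben's threshold: (28−13)/(28−2) = 15/26.
1/2 < 15/26, so Ben binds and δ* = 15/26.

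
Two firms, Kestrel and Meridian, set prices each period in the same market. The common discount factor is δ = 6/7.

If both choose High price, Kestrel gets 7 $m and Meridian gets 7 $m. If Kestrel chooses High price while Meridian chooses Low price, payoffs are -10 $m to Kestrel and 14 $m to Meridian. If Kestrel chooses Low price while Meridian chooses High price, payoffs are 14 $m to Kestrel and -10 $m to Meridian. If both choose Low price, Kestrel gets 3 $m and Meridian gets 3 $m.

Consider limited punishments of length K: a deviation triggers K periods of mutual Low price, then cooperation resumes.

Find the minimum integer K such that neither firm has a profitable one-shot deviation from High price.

3

Need Σ_{k=1}^{K} δ^k ≥ (14−7)/(7−3) = 1.7500 at δ = 6/7.
At K = 2 the sum is 1.5918 < 1.7500; at K = 3 it is 2.2216 ≥ 1.7500.
So the minimum punishment length is K = 3.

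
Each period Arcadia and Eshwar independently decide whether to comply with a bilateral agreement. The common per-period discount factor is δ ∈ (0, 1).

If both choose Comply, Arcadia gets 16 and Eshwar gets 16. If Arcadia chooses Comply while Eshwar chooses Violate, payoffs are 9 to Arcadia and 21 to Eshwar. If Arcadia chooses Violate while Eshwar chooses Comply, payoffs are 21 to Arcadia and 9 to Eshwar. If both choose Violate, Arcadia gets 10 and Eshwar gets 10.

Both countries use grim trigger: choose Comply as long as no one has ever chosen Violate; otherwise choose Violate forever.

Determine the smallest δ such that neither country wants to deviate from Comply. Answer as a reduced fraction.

Under grim trigger the critical discount factor is (T−C)/(T−P) with T = 21, C = 16, P = 10.
δ* = (21−16)/(21−10) = 5/11.

5/11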